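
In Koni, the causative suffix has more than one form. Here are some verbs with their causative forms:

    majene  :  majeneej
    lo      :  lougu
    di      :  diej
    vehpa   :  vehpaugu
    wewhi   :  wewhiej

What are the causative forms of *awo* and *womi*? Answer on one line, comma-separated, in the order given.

awougu, womiej

The pattern is front/back vowel harmony: -ej when the last vowel of the stem is a front vowel (*majene*, *di*, *wewhi*); -ugu when the last vowel of the stem is a back vowel (*lo*, *vehpa*).
*awo* — last vowel /o/ (a back vowel) → -ugu → *awougu*.
Since the last vowel of *womi* is /i/ (a front vowel), it takes -ej, giving *womiej*.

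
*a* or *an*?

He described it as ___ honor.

an

The indefinite article is chosen by the initial *sound* of the following word, not its spelling.
*honor* begins with the sound /ɒ/ (silent h) — a vowel sound.
So the article is *an*: He described it as an honor.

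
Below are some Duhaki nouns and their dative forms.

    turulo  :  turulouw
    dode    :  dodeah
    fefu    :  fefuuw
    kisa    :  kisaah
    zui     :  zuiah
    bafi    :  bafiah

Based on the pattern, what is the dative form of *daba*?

dabaah

The alternation tracks the last vowel of the stem — -uw when the last vowel of the stem is a rounded vowel (*turulo*, *fefu*); -ah when the last vowel of the stem is an unrounded vowel (*dode*, *kisa*, *zui*, *bafi*).
Since the last vowel of *daba* is /a/ (an unrounded vowel), it takes -ah, giving *dabaah*.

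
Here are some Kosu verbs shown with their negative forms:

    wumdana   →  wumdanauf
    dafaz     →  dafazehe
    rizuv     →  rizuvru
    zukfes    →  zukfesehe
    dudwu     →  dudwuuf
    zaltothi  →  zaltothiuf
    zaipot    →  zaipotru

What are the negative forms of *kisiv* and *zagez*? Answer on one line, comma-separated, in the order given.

kisivru, zagezehe

The alternation tracks the final sound of the stem — -ehe when the stem ends in a sibilant (*dafaz*, *zukfes*); -ru when the stem ends in a non-sibilant consonant (*rizuv*, *zaipot*); -uf when the stem ends in a vowel (*wumdana*, *dudwu*, *zaltothi*).
Since the final sound of *kisiv* is /v/ (a non-sibilant consonant), it takes -ru, giving *kisivru*.
*zagez* — final sound /z/ (a sibilant) → -ehe → *zagezehe*.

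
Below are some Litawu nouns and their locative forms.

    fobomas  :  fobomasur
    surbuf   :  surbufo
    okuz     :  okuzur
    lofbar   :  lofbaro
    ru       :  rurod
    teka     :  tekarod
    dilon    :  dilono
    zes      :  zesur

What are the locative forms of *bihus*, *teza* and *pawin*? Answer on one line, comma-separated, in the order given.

The pattern is sibilance of the final sound: -ur when the stem ends in a sibilant (*fobomas*, *okuz*, *zes*); -o when the stem ends in a non-sibilant consonant (*surbuf*, *lofbar*, *dilon*); -rod when the stem ends in a vowel (*ru*, *teka*).
Since the final sound of *bihus* is /s/ (a sibilant), it takes -ur, giving *bihusur*.
*teza* — final sound /a/ (a vowel) → -rod → *tezarod*.
*pawin*: final sound = /n/, a non-sibilant consonant → -o → *pawino*.

bihusur, tezarod, pawino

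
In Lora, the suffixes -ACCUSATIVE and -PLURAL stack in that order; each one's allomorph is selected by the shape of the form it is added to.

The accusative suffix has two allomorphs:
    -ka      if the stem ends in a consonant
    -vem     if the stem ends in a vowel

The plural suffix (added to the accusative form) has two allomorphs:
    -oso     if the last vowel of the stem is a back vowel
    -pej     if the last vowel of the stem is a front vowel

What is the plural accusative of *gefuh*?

gefuhkaoso

The final sound of *gefuh* is /h/, which is a consonant, so the accusative suffix is -ka, giving *gefuhka*.
The accusative form *gefuhka*: last vowel = /a/, a back vowel → -oso → *gefuhkaoso*.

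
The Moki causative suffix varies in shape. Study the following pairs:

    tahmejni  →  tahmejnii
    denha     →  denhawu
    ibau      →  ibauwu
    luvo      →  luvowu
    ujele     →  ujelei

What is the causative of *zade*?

The pattern is front/back vowel harmony: -i when the last vowel of the stem is a front vowel (*tahmejni*, *ujele*); -wu when the last vowel of the stem is a back vowel (*denha*, *ibau*, *luvo*).
The last vowel of *zade* is /e/, which is a front vowel, so the suffix is -i, giving *zadei*.

zadei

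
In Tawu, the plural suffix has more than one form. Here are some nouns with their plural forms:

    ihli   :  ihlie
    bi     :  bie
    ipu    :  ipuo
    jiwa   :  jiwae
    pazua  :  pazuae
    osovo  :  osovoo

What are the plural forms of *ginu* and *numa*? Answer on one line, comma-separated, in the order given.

The suffix is conditioned by the last vowel: -o when the last vowel of the stem is a rounded vowel (*ipu*, *osovo*); -e when the last vowel of the stem is an unrounded vowel (*ihli*, *bi*, *jiwa*, *pazua*).
*ginu* — last vowel /u/ (a rounded vowel) → -o → *ginuo*.
Since the last vowel of *numa* is /a/ (an unrounded vowel), it takes -e, giving *numae*.

ginuo, numae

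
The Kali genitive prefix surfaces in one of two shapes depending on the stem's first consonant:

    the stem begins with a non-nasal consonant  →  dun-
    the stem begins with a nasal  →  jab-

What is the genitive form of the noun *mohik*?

jabmohik

The first consonant of *mohik* is /m/, which is a nasal, so the prefix is jab-, giving *jabmohik*.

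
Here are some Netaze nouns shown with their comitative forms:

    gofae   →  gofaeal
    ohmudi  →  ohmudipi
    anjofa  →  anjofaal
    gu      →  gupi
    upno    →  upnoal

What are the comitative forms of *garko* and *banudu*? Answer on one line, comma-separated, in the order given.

Looking at the last vowel of each stem: -pi when the last vowel of the stem is a high vowel (*ohmudi*, *gu*); -al when the last vowel of the stem is a non-high vowel (*gofae*, *anjofa*, *upno*).
*garko*: last vowel = /o/, a non-high vowel → -al → *garkoal*.
The last vowel of *banudu* is /u/, which is a high vowel, so the suffix is -pi, giving *banudupi*.

garkoal, banudupi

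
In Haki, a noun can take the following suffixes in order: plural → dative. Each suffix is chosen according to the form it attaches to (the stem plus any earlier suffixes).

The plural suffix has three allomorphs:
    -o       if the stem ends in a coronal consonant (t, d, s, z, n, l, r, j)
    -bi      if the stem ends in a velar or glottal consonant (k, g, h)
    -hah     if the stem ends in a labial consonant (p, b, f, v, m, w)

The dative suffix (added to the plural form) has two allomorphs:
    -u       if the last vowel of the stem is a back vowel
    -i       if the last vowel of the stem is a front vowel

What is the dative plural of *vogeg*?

*vogeg*: final consonant = /g/, velar/glottal → -bi → *vogegbi*.
The last vowel of the plural form *vogegbi* is /i/, which is a front vowel, so the dative suffix is -i, giving *vogegbii*.

vogegbii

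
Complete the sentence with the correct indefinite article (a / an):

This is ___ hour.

The indefinite article is chosen by the initial *sound* of the following word, not its spelling.
*hour* begins with the sound /aʊ/ (silent h) — a vowel sound.
So the article is *an*: This is an hour.

an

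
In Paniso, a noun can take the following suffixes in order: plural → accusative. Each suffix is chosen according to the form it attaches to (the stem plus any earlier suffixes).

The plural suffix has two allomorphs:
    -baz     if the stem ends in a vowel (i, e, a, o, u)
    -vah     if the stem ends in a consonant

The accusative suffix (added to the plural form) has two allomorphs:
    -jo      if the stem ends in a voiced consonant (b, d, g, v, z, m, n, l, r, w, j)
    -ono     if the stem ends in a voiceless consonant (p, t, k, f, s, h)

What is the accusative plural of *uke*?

ukebazjo

The final sound of *uke* is /e/, which is a vowel, so the plural suffix is -baz, giving *ukebaz*.
The final consonant of the plural form *ukebaz* is /z/, which is voiced, so the accusative suffix is -jo, giving *ukebazjo*.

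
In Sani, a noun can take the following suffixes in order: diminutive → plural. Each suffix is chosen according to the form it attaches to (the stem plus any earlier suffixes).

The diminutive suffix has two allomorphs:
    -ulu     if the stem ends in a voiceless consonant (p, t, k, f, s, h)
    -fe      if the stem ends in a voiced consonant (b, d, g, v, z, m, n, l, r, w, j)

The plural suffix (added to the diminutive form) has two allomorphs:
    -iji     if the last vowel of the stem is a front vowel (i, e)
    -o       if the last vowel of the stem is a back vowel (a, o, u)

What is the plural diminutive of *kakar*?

kakarfeiji

The final consonant of *kakar* is /r/, which is voiced, so the diminutive suffix is -fe, giving *kakarfe*.
Since the last vowel of the diminutive form *kakarfe* is /e/ (a front vowel), it takes -iji, giving *kakarfeiji*.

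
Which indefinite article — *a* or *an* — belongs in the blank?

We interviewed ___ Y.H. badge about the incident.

a

The indefinite article is chosen by the initial *sound* of the following word, not its spelling.
The initialism *Y.H.* is read letter by letter; the first letter, Y, is pronounced /waɪ/, which begins with a consonant sound.
So the article is *a*: We interviewed a Y.H. badge about the incident.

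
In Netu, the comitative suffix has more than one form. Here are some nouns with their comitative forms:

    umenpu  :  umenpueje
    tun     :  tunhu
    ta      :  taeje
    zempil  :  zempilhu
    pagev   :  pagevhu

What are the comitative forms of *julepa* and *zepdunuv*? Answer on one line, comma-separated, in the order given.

julepaeje, zepdunuvhu

The suffix is conditioned by the final sound: -hu when the stem ends in a consonant (*tun*, *zempil*, *pagev*); -eje when the stem ends in a vowel (*umenpu*, *ta*).
Since the final sound of *julepa* is /a/ (a vowel), it takes -eje, giving *julepaeje*.
Since the final sound of *zepdunuv* is /v/ (a consonant), it takes -hu, giving *zepdunuvhu*.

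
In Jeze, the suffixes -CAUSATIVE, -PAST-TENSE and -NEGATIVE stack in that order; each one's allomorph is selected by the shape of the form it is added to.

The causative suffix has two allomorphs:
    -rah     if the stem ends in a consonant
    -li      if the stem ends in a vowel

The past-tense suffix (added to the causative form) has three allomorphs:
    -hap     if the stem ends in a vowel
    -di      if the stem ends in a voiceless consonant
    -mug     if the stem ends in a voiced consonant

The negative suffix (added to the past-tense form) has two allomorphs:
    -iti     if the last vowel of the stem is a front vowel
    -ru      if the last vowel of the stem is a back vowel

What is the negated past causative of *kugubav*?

kugubavrahdiiti

Since the final sound of *kugubav* is /v/ (a consonant), it takes -rah, giving *kugubavrah*.
Since the final sound of the causative form *kugubavrah* is /h/ (a voiceless consonant), it takes -di, giving *kugubavrahdi*.
The past-tense form *kugubavrahdi* — last vowel /i/ (a front vowel) → -iti → *kugubavrahdiiti*.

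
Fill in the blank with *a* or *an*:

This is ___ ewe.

a

The indefinite article is chosen by the initial *sound* of the following word, not its spelling.
*ewe* begins with the sound /juː/ (pronounced /juː/) — a consonant sound.
So the article is *a*: This is a ewe.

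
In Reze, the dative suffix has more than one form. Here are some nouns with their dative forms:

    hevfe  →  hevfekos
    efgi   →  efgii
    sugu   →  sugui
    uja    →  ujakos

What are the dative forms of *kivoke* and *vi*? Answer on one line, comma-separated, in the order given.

The suffix is conditioned by the last vowel: -i when the last vowel of the stem is a high vowel (*efgi*, *sugu*); -kos when the last vowel of the stem is a non-high vowel (*hevfe*, *uja*).
The last vowel of *kivoke* is /e/, which is a non-high vowel, so the suffix is -kos, giving *kivokekos*.
*vi* — last vowel /i/ (a high vowel) → -i → *vii*.

kivokekos, vii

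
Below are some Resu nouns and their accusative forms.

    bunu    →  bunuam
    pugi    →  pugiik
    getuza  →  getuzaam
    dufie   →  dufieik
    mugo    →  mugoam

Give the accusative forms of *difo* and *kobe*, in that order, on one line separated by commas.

difoam, kobeik

The alternation tracks the last vowel of the stem — -ik when the last vowel of the stem is a front vowel (*pugi*, *dufie*); -am when the last vowel of the stem is a back vowel (*bunu*, *getuza*, *mugo*).
The last vowel of *difo* is /o/, which is a back vowel, so the suffix is -am, giving *difoam*.
*kobe*: last vowel = /e/, a front vowel → -ik → *kobeik*.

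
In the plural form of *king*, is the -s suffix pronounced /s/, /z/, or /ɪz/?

/z/

The stem *king* ends in a voiced non-sibilant sound.
The plural suffix surfaces as /ɪz/ after sibilants, /s/ after other voiceless consonants, and /z/ after other voiced sounds.
So the plural -s on *king* is pronounced /z/.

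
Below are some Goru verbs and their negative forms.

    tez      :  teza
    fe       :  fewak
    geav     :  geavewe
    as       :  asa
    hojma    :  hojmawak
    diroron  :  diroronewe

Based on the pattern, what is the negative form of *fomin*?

The alternation tracks the final sound of the stem — -a when the stem ends in a sibilant (*tez*, *as*); -ewe when the stem ends in a non-sibilant consonant (*geav*, *diroron*); -wak when the stem ends in a vowel (*fe*, *hojma*).
The final sound of *fomin* is /n/, which is a non-sibilant consonant, so the suffix is -ewe, giving *fominewe*.

fominewe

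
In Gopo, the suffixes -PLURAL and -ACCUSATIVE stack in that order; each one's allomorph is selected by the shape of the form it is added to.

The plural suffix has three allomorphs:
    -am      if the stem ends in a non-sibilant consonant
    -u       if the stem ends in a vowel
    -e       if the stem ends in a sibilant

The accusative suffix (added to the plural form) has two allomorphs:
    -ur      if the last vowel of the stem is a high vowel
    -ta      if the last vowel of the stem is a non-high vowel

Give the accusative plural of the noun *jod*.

*jod*: final sound = /d/, a non-sibilant consonant → -am → *jodam*.
Since the last vowel of the plural form *jodam* is /a/ (a non-high vowel), it takes -ta, giving *jodamta*.

jodamta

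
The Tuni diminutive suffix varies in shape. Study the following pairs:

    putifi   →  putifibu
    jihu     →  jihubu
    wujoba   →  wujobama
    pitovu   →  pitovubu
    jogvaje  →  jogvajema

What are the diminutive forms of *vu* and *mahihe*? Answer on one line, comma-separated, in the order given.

vubu, mahihema

The suffix is conditioned by the last vowel: -bu when the last vowel of the stem is a high vowel (*putifi*, *jihu*, *pitovu*); -ma when the last vowel of the stem is a non-high vowel (*wujoba*, *jogvaje*).
*vu* — last vowel /u/ (a high vowel) → -bu → *vubu*.
*mahihe*: last vowel = /e/, a non-high vowel → -ma → *mahihema*.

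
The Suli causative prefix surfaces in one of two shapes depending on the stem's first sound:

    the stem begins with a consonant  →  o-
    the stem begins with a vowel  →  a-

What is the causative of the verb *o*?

ao

The first sound of *o* is /o/, which is a vowel, so the prefix is a-, giving *ao*.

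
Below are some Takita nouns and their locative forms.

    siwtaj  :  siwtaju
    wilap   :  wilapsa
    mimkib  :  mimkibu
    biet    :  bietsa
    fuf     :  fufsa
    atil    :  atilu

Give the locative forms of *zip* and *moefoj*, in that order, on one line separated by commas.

zipsa, moefoju

The alternation tracks the final consonant of the stem — -sa when the stem ends in a voiceless consonant (*wilap*, *biet*, *fuf*); -u when the stem ends in a voiced consonant (*siwtaj*, *mimkib*, *atil*).
The final consonant of *zip* is /p/, which is voiceless, so the suffix is -sa, giving *zipsa*.
Since the final consonant of *moefoj* is /j/ (voiced), it takes -u, giving *moefoju*.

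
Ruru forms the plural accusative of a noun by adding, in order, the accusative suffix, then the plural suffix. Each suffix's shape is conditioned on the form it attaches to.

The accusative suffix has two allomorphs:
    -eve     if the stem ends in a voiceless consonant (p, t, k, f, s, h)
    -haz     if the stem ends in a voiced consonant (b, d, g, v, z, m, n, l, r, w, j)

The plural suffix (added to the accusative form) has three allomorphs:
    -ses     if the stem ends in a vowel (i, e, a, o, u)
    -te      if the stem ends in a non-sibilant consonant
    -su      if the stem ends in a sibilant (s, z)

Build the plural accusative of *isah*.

*isah* — final consonant /h/ (voiceless) → -eve → *isaheve*.
The accusative form *isaheve* — final sound /e/ (a vowel) → -ses → *isaheveses*.

isaheveses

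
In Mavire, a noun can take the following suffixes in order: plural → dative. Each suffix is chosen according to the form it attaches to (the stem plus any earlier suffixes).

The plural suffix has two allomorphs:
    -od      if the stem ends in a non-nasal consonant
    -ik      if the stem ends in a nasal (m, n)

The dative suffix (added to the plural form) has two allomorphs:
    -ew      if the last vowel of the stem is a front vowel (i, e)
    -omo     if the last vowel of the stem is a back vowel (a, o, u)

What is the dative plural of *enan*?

*enan*: final consonant = /n/, a nasal → -ik → *enanik*.
The plural form *enanik* — last vowel /i/ (a front vowel) → -ew → *enanikew*.

enanikew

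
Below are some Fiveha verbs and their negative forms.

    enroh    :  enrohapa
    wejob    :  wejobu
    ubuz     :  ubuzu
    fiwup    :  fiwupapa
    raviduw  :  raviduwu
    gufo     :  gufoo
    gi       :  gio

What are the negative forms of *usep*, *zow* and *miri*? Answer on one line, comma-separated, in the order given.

The alternation tracks the final sound of the stem — -apa when the stem ends in a voiceless consonant (*enroh*, *fiwup*); -u when the stem ends in a voiced consonant (*wejob*, *ubuz*, *raviduw*); -o when the stem ends in a vowel (*gufo*, *gi*).
Since the final sound of *usep* is /p/ (a voiceless consonant), it takes -apa, giving *usepapa*.
*zow* — final sound /w/ (a voiced consonant) → -u → *zowu*.
*miri*: final sound = /i/, a vowel → -o → *mirio*.

usepapa, zowu, mirio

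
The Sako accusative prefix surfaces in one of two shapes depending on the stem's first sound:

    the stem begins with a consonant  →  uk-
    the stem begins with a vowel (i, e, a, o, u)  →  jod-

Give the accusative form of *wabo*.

ukwabo

The first sound of *wabo* is /w/, which is a consonant, so the prefix is uk-, giving *ukwabo*.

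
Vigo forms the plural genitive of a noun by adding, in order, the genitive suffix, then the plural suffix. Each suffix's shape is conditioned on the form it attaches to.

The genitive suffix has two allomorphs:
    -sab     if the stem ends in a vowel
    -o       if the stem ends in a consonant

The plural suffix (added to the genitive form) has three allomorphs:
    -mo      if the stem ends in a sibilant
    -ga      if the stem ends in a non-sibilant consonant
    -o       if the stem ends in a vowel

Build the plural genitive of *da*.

*da* — final sound /a/ (a vowel) → -sab → *dasab*.
The genitive form *dasab* — final sound /b/ (a non-sibilant consonant) → -ga → *dasabga*.

dasabga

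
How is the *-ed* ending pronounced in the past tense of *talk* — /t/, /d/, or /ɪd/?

/t/

The stem *talk* ends in a voiceless consonant other than /t/.
The -ed suffix is realized as /ɪd/ after /t, d/; as /t/ after other voiceless consonants; and as /d/ after other voiced sounds.
So -ed on *talk* is pronounced /t/.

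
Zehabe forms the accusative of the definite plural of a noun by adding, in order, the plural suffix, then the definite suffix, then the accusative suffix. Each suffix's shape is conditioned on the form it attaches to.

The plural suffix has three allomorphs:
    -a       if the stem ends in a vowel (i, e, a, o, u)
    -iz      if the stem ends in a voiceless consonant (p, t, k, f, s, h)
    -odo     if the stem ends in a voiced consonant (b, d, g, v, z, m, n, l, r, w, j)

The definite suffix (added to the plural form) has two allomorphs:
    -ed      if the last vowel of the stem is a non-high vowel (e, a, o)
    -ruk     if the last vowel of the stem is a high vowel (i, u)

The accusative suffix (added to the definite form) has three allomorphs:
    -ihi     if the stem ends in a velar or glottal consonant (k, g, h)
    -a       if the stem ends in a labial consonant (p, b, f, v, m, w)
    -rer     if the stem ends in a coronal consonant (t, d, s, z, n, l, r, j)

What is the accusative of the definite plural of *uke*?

ukeaedrer

Since the final sound of *uke* is /e/ (a vowel), it takes -a, giving *ukea*.
Since the last vowel of the plural form *ukea* is /a/ (a non-high vowel), it takes -ed, giving *ukeaed*.
The final consonant of the definite form *ukeaed* is /d/, which is coronal, so the accusative suffix is -rer, giving *ukeaedrer*.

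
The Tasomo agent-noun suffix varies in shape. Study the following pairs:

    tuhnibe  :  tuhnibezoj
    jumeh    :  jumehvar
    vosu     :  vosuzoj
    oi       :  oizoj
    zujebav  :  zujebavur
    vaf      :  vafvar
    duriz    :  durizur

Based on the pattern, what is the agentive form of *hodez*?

hodezur

The alternation tracks the final sound of the stem — -var when the stem ends in a voiceless consonant (*jumeh*, *vaf*); -ur when the stem ends in a voiced consonant (*zujebav*, *duriz*); -zoj when the stem ends in a vowel (*tuhnibe*, *vosu*, *oi*).
Since the final sound of *hodez* is /z/ (a voiced consonant), it takes -ur, giving *hodezur*.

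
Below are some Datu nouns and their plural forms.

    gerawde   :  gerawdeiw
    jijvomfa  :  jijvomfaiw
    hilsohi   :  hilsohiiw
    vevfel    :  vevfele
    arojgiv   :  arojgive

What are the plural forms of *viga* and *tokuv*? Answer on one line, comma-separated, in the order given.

vigaiw, tokuve

Looking at the final sound of each stem: -e when the stem ends in a consonant (*vevfel*, *arojgiv*); -iw when the stem ends in a vowel (*gerawde*, *jijvomfa*, *hilsohi*).
*viga*: final sound = /a/, a vowel → -iw → *vigaiw*.
*tokuv* — final sound /v/ (a consonant) → -e → *tokuve*.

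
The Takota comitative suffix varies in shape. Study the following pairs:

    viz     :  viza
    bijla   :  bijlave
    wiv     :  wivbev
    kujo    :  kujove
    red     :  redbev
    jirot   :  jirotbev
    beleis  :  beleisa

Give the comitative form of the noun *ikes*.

The suffix is conditioned by the final sound: -a when the stem ends in a sibilant (*viz*, *beleis*); -bev when the stem ends in a non-sibilant consonant (*wiv*, *red*, *jirot*); -ve when the stem ends in a vowel (*bijla*, *kujo*).
*ikes* — final sound /s/ (a sibilant) → -a → *ikesa*.

ikesa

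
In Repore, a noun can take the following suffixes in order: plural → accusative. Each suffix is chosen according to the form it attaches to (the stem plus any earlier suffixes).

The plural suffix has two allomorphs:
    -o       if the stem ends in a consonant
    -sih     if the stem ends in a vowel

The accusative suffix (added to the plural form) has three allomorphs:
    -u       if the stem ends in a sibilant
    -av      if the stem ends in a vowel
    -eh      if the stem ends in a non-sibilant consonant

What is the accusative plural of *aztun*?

aztunoav

Since the final sound of *aztun* is /n/ (a consonant), it takes -o, giving *aztuno*.
The final sound of the plural form *aztuno* is /o/, which is a vowel, so the accusative suffix is -av, giving *aztunoav*.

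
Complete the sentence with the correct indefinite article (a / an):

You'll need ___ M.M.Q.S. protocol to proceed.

an

The indefinite article is chosen by the initial *sound* of the following word, not its spelling.
The initialism *M.M.Q.S.* is read letter by letter; the first letter, M, is pronounced /ɛm/, which begins with a vowel sound.
So the article is *an*: You'll need an M.M.Q.S. protocol to proceed.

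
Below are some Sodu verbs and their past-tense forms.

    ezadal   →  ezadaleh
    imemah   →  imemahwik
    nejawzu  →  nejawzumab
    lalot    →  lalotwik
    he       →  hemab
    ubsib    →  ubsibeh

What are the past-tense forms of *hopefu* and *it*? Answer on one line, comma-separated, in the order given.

The alternation tracks the final sound of the stem — -wik when the stem ends in a voiceless consonant (*imemah*, *lalot*); -eh when the stem ends in a voiced consonant (*ezadal*, *ubsib*); -mab when the stem ends in a vowel (*nejawzu*, *he*).
*hopefu* — final sound /u/ (a vowel) → -mab → *hopefumab*.
*it*: final sound = /t/, a voiceless consonant → -wik → *itwik*.

hopefumab, itwik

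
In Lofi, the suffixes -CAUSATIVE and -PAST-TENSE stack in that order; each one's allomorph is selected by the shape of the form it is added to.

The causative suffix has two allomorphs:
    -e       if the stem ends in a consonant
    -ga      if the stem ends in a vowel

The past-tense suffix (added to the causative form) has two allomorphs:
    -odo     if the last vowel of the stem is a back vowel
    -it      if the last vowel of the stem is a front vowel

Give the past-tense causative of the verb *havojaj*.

The final sound of *havojaj* is /j/, which is a consonant, so the causative suffix is -e, giving *havojaje*.
The causative form *havojaje*: last vowel = /e/, a front vowel → -it → *havojajeit*.

havojajeit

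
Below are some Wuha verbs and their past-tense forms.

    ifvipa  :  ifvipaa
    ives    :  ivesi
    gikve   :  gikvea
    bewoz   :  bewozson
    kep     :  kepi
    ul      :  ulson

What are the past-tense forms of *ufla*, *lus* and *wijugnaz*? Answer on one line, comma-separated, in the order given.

uflaa, lusi, wijugnazson

Looking at the final sound of each stem: -i when the stem ends in a voiceless consonant (*ives*, *kep*); -son when the stem ends in a voiced consonant (*bewoz*, *ul*); -a when the stem ends in a vowel (*ifvipa*, *gikve*).
*ufla* — final sound /a/ (a vowel) → -a → *uflaa*.
*lus*: final sound = /s/, a voiceless consonant → -i → *lusi*.
The final sound of *wijugnaz* is /z/, which is a voiced consonant, so the suffix is -son, giving *wijugnazson*.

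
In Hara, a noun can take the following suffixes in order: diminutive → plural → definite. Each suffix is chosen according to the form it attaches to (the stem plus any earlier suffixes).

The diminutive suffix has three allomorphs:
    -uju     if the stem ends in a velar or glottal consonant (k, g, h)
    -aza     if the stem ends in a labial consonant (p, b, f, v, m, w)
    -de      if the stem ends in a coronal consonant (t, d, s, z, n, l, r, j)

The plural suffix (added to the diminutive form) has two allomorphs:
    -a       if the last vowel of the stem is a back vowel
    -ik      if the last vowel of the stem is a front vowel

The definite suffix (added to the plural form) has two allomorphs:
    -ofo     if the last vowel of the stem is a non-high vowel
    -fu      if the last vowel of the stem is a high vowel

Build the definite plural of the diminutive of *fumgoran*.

*fumgoran*: final consonant = /n/, coronal → -de → *fumgorande*.
Since the last vowel of the diminutive form *fumgorande* is /e/ (a front vowel), it takes -ik, giving *fumgorandeik*.
The plural form *fumgorandeik* — last vowel /i/ (a high vowel) → -fu → *fumgorandeikfu*.

fumgorandeikfu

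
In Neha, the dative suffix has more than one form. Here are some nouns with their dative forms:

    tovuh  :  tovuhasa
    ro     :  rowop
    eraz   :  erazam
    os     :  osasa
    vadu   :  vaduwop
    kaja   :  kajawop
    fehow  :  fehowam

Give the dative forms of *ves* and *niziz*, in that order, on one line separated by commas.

The alternation tracks the final sound of the stem — -asa when the stem ends in a voiceless consonant (*tovuh*, *os*); -am when the stem ends in a voiced consonant (*eraz*, *fehow*); -wop when the stem ends in a vowel (*ro*, *vadu*, *kaja*).
Since the final sound of *ves* is /s/ (a voiceless consonant), it takes -asa, giving *vesasa*.
Since the final sound of *niziz* is /z/ (a voiced consonant), it takes -am, giving *nizizam*.

vesasa, nizizam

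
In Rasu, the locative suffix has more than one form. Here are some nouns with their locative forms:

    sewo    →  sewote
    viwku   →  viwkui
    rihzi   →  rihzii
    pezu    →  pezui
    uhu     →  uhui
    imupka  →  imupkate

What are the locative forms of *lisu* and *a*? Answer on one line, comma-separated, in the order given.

lisui, ate

Looking at the last vowel of each stem: -i when the last vowel of the stem is a high vowel (*viwku*, *rihzi*, *pezu*, *uhu*); -te when the last vowel of the stem is a non-high vowel (*sewo*, *imupka*).
The last vowel of *lisu* is /u/, which is a high vowel, so the suffix is -i, giving *lisui*.
*a*: last vowel = /a/, a non-high vowel → -te → *ate*.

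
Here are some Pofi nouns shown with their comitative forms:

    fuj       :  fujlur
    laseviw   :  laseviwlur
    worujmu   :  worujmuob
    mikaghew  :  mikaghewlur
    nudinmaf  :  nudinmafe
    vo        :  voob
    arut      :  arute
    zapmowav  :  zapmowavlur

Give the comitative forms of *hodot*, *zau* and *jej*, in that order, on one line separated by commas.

The alternation tracks the final sound of the stem — -e when the stem ends in a voiceless consonant (*nudinmaf*, *arut*); -lur when the stem ends in a voiced consonant (*fuj*, *laseviw*, *mikaghew*, *zapmowav*); -ob when the stem ends in a vowel (*worujmu*, *vo*).
Since the final sound of *hodot* is /t/ (a voiceless consonant), it takes -e, giving *hodote*.
The final sound of *zau* is /u/, which is a vowel, so the suffix is -ob, giving *zauob*.
Since the final sound of *jej* is /j/ (a voiced consonant), it takes -lur, giving *jejlur*.

hodote, zauob, jejlur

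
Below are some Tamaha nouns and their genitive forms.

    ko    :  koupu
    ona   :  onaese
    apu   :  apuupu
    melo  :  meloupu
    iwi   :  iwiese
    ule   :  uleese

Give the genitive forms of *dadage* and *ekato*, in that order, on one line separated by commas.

dadageese, ekatoupu

Looking at the last vowel of each stem: -upu when the last vowel of the stem is a rounded vowel (*ko*, *apu*, *melo*); -ese when the last vowel of the stem is an unrounded vowel (*ona*, *iwi*, *ule*).
The last vowel of *dadage* is /e/, which is an unrounded vowel, so the suffix is -ese, giving *dadageese*.
The last vowel of *ekato* is /o/, which is a rounded vowel, so the suffix is -upu, giving *ekatoupu*.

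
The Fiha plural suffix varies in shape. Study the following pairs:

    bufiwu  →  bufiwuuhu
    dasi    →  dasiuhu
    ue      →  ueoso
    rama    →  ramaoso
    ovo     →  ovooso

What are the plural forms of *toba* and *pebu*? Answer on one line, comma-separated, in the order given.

tobaoso, pebuuhu

The pattern is height harmony: -uhu when the last vowel of the stem is a high vowel (*bufiwu*, *dasi*); -oso when the last vowel of the stem is a non-high vowel (*ue*, *rama*, *ovo*).
*toba* — last vowel /a/ (a non-high vowel) → -oso → *tobaoso*.
The last vowel of *pebu* is /u/, which is a high vowel, so the suffix is -uhu, giving *pebuuhu*.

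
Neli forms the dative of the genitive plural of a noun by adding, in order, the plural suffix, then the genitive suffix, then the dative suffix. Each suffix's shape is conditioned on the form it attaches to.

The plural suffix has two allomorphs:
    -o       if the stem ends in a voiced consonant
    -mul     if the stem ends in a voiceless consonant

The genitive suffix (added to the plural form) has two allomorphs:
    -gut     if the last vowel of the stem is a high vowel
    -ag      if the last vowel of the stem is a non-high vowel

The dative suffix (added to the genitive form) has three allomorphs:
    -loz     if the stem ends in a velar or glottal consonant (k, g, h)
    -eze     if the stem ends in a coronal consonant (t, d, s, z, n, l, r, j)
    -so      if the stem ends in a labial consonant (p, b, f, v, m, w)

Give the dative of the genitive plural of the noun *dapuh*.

The final consonant of *dapuh* is /h/, which is voiceless, so the plural suffix is -mul, giving *dapuhmul*.
Since the last vowel of the plural form *dapuhmul* is /u/ (a high vowel), it takes -gut, giving *dapuhmulgut*.
The final consonant of the genitive form *dapuhmulgut* is /t/, which is coronal, so the dative suffix is -eze, giving *dapuhmulguteze*.

dapuhmulguteze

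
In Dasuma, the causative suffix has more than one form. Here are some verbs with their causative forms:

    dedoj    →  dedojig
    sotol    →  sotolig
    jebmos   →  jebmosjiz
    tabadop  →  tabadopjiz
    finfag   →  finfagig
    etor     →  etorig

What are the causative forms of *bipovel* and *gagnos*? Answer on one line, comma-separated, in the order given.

bipovelig, gagnosjiz

Looking at the final consonant of each stem: -jiz when the stem ends in a voiceless consonant (*jebmos*, *tabadop*); -ig when the stem ends in a voiced consonant (*dedoj*, *sotol*, *finfag*, *etor*).
*bipovel* — final consonant /l/ (voiced) → -ig → *bipovelig*.
*gagnos*: final consonant = /s/, voiceless → -jiz → *gagnosjiz*.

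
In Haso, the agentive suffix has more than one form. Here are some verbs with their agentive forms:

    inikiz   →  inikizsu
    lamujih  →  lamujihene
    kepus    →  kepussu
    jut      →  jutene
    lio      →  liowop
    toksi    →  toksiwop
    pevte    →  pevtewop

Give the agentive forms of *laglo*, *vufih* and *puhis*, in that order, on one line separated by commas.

The alternation tracks the final sound of the stem — -su when the stem ends in a sibilant (*inikiz*, *kepus*); -ene when the stem ends in a non-sibilant consonant (*lamujih*, *jut*); -wop when the stem ends in a vowel (*lio*, *toksi*, *pevte*).
Since the final sound of *laglo* is /o/ (a vowel), it takes -wop, giving *laglowop*.
Since the final sound of *vufih* is /h/ (a non-sibilant consonant), it takes -ene, giving *vufihene*.
Since the final sound of *puhis* is /s/ (a sibilant), it takes -su, giving *puhissu*.

laglowop, vufihene, puhissu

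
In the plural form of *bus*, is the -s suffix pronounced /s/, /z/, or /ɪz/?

/ɪz/

The stem *bus* ends in a sibilant (/s, z, ʃ, ʒ, tʃ, dʒ/).
The plural suffix surfaces as /ɪz/ after sibilants, /s/ after other voiceless consonants, and /z/ after other voiced sounds.
So the plural -s on *bus* is pronounced /ɪz/.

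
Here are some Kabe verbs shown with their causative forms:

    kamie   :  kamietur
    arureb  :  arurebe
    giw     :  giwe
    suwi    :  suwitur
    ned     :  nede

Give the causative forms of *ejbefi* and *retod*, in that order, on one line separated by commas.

Looking at the final sound of each stem: -e when the stem ends in a consonant (*arureb*, *giw*, *ned*); -tur when the stem ends in a vowel (*kamie*, *suwi*).
*ejbefi*: final sound = /i/, a vowel → -tur → *ejbefitur*.
The final sound of *retod* is /d/, which is a consonant, so the suffix is -e, giving *retode*.

ejbefitur, retode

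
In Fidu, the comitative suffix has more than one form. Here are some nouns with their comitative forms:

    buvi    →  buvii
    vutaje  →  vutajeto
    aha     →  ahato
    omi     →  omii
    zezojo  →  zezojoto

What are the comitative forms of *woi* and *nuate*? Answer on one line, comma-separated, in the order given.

Looking at the last vowel of each stem: -i when the last vowel of the stem is a high vowel (*buvi*, *omi*); -to when the last vowel of the stem is a non-high vowel (*vutaje*, *aha*, *zezojo*).
Since the last vowel of *woi* is /i/ (a high vowel), it takes -i, giving *woii*.
*nuate*: last vowel = /e/, a non-high vowel → -to → *nuateto*.

woii, nuateto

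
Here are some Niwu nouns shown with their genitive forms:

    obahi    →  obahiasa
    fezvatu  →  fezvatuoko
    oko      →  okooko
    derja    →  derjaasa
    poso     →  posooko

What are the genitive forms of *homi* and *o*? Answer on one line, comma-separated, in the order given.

The pattern is rounding harmony: -oko when the last vowel of the stem is a rounded vowel (*fezvatu*, *oko*, *poso*); -asa when the last vowel of the stem is an unrounded vowel (*obahi*, *derja*).
*homi*: last vowel = /i/, an unrounded vowel → -asa → *homiasa*.
*o*: last vowel = /o/, a rounded vowel → -oko → *ooko*.

homiasa, ooko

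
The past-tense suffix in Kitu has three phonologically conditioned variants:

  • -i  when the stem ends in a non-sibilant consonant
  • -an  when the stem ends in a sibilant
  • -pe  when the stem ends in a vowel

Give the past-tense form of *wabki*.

wabkipe

*wabki* — final sound /i/ (a vowel) → -pe → *wabkipe*.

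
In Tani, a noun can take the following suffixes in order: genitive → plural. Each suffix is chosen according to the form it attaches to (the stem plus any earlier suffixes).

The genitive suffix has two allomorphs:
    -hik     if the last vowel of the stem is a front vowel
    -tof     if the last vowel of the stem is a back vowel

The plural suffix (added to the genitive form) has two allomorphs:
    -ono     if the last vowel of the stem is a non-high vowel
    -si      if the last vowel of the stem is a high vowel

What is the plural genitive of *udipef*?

udipefhiksi

The last vowel of *udipef* is /e/, which is a front vowel, so the genitive suffix is -hik, giving *udipefhik*.
The genitive form *udipefhik* — last vowel /i/ (a high vowel) → -si → *udipefhiksi*.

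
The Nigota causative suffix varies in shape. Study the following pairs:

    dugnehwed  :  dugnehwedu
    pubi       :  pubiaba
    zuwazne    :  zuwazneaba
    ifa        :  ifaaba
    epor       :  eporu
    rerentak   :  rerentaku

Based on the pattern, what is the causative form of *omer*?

The alternation tracks the final sound of the stem — -u when the stem ends in a consonant (*dugnehwed*, *epor*, *rerentak*); -aba when the stem ends in a vowel (*pubi*, *zuwazne*, *ifa*).
*omer* — final sound /r/ (a consonant) → -u → *omeru*.

omeru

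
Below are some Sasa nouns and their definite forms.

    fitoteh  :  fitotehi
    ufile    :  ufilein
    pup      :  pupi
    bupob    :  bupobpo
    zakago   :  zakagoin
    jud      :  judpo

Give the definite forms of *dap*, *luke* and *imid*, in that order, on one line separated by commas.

dapi, lukein, imidpo

Looking at the final sound of each stem: -i when the stem ends in a voiceless consonant (*fitoteh*, *pup*); -po when the stem ends in a voiced consonant (*bupob*, *jud*); -in when the stem ends in a vowel (*ufile*, *zakago*).
The final sound of *dap* is /p/, which is a voiceless consonant, so the suffix is -i, giving *dapi*.
The final sound of *luke* is /e/, which is a vowel, so the suffix is -in, giving *lukein*.
*imid*: final sound = /d/, a voiced consonant → -po → *imidpo*.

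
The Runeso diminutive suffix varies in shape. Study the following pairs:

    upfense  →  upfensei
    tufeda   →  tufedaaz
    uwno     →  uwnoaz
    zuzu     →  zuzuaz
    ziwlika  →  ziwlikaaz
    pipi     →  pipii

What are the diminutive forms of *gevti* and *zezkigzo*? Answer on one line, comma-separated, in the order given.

gevtii, zezkigzoaz

The suffix is conditioned by the last vowel: -i when the last vowel of the stem is a front vowel (*upfense*, *pipi*); -az when the last vowel of the stem is a back vowel (*tufeda*, *uwno*, *zuzu*, *ziwlika*).
Since the last vowel of *gevti* is /i/ (a front vowel), it takes -i, giving *gevtii*.
*zezkigzo* — last vowel /o/ (a back vowel) → -az → *zezkigzoaz*.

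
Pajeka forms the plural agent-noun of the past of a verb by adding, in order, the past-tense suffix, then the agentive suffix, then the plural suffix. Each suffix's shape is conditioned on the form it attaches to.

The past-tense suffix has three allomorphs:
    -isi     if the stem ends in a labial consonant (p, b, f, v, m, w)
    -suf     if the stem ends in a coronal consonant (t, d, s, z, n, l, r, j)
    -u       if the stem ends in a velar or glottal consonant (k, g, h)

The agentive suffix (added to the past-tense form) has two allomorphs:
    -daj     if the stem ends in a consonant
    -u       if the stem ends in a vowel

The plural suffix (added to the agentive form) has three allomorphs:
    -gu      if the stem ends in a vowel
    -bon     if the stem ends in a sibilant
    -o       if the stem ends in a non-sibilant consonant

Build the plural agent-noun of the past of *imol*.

imolsufdajo

*imol* — final consonant /l/ (coronal) → -suf → *imolsuf*.
Since the final sound of the past-tense form *imolsuf* is /f/ (a consonant), it takes -daj, giving *imolsufdaj*.
The agentive form *imolsufdaj*: final sound = /j/, a non-sibilant consonant → -o → *imolsufdajo*.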